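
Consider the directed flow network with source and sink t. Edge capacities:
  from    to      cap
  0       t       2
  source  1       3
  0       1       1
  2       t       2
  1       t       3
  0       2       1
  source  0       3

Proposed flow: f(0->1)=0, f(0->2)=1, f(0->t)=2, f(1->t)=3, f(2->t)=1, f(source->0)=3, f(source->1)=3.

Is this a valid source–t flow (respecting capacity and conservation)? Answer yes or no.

Yes

Every edge has 0 ≤ f(e) ≤ cap(e).
At each intermediate node, inflow equals outflow.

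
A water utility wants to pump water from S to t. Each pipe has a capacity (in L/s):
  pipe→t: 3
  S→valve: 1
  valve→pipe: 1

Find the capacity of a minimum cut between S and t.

1

Max flow = 1 (via 1 augmenting path).
In the residual at optimum, the set reachable from S is {S}.
Cut edges: S→valve (cap 1). Sum = 1.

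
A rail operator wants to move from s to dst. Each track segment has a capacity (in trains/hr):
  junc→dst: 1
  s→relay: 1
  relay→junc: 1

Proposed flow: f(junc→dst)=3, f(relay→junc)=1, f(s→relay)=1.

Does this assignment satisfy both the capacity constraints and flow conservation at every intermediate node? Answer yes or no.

Capacity violated on junc→dst: flow 3 > capacity 1.

No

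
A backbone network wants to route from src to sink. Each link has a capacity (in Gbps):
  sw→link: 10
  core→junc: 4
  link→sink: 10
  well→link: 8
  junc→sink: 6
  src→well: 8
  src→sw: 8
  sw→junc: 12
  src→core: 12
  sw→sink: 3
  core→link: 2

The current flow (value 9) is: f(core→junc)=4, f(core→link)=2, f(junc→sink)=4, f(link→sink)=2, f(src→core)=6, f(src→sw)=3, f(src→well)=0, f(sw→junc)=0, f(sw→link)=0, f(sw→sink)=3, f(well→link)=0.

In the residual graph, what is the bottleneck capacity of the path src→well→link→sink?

Residual capacities along the path: src→well: 8, well→link: 8, link→sink: 8.
Minimum is 8.

8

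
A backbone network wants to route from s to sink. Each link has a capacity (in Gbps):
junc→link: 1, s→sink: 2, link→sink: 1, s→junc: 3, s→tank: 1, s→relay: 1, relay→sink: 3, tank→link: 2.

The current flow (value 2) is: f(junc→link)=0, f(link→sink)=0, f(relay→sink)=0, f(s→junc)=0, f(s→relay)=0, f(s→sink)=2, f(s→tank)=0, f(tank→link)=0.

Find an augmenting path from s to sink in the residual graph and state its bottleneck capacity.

s→relay→sink, bottleneck 1

Residual along s→relay→sink: s→relay: 1, relay→sink: 3.
Bottleneck = min = 1.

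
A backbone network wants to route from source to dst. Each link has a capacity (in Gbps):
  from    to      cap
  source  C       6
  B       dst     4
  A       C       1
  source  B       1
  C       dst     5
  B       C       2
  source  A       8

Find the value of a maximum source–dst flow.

Augment source->B->dst: bottleneck 1. Total 1.
Augment source->C->dst: bottleneck 5. Total 6.
No augmenting path remains in the residual graph.

6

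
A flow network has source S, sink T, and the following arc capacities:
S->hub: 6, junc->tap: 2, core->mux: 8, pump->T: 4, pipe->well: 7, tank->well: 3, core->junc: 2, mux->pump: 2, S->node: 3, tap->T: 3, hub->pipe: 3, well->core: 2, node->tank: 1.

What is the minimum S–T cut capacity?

2

Max flow = 2 (via 2 augmenting paths).
In the residual at optimum, the set reachable from S is {S, hub, node, pipe, tank, well}.
Cut edges: well->core (cap 2). Sum = 2.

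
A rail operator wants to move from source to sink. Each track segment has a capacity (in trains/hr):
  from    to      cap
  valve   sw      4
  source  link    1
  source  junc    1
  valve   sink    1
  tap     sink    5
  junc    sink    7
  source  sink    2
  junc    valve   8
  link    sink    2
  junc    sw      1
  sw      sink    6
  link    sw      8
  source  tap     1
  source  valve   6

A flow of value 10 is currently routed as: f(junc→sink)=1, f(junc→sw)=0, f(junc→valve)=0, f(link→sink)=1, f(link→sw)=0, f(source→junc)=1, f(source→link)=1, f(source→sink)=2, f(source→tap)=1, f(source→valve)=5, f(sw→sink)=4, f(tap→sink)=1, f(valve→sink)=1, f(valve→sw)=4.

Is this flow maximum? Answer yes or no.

Residual reachable from source: {source, valve}; sink is not reachable.
Saturated cut: source→link, source→junc, source→tap, source→sink, valve→sw, valve→sink with total capacity 10 = current flow value. Flow is maximum.

Yes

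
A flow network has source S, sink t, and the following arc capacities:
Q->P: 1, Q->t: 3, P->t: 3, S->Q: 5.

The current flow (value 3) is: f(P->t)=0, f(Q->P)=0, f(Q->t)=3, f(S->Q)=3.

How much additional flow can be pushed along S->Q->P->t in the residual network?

1

Residual capacities along the path: S->Q: 2, Q->P: 1, P->t: 3.
Minimum is 1.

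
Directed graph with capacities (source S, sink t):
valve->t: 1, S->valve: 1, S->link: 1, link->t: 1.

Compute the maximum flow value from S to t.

Augment S->link->t: bottleneck 1. Total 1.
Augment S->valve->t: bottleneck 1. Total 2.
No augmenting path remains in the residual graph.

2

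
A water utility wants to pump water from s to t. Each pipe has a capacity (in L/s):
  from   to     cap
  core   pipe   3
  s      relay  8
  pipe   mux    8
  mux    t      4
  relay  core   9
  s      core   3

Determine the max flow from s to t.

3

Augment s->core->pipe->mux->t: bottleneck 3. Total 3.
No augmenting path remains in the residual graph.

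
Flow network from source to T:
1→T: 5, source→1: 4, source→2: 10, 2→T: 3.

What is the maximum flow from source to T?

Augment source→2→T: bottleneck 3. Total 3.
Augment source→1→T: bottleneck 4. Total 7.
No augmenting path remains in the residual graph.

7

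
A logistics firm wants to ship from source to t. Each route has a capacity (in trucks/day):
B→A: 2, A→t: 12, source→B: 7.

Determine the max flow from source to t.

2

Augment source→B→A→t: bottleneck 2. Total 2.
No augmenting path remains in the residual graph.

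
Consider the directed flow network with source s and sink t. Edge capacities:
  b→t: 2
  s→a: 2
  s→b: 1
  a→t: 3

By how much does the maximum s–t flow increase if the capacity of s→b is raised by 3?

1

Original max flow = 3.
After raising cap(s→b), augmenting paths through that edge carry 1 more unit.
New max flow = 4. Increase = 1.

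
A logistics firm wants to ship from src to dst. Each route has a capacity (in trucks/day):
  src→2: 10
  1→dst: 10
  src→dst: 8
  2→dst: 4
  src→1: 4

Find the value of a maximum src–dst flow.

16

Augment src→dst: bottleneck 8. Total 8.
Augment src→1→dst: bottleneck 4. Total 12.
Augment src→2→dst: bottleneck 4. Total 16.
No augmenting path remains in the residual graph.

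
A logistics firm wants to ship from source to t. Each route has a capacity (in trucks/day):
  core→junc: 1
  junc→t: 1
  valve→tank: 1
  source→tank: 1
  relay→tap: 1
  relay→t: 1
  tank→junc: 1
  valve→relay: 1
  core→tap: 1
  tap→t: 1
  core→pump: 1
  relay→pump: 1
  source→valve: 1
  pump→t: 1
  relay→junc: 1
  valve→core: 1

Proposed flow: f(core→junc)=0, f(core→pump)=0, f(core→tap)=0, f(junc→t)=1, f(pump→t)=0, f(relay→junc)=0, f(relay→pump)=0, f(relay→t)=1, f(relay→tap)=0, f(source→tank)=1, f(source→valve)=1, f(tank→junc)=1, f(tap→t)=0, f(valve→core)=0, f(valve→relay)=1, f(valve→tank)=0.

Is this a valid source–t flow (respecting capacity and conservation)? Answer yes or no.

Every edge has 0 ≤ f(e) ≤ cap(e).
At each intermediate node, inflow equals outflow.

Yes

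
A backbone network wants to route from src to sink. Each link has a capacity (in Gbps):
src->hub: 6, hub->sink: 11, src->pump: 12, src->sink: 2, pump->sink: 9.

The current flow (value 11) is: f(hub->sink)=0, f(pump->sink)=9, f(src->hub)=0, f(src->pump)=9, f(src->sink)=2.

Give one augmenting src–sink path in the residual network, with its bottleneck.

Residual along src->hub->sink: src->hub: 6, hub->sink: 11.
Bottleneck = min = 6.

src->hub->sink, bottleneck 6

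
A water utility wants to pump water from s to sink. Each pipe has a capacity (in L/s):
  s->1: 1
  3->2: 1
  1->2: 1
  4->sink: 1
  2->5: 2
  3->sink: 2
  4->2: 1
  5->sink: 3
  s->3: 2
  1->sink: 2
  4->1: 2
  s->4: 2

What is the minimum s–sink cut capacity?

Max flow = 5 (via 4 augmenting paths).
In the residual at optimum, the set reachable from s is {s}.
Cut edges: s->3 (cap 2), s->4 (cap 2), s->1 (cap 1). Sum = 5.

5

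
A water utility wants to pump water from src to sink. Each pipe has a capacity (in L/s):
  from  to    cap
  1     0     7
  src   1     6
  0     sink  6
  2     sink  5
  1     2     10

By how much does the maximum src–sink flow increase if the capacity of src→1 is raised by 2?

Original max flow = 6.
After raising cap(src→1), augmenting paths through that edge carry 2 more units.
New max flow = 8. Increase = 2.

2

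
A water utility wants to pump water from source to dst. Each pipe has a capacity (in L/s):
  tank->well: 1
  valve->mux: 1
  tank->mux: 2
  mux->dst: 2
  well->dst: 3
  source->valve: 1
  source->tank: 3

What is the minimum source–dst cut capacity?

3

Max flow = 3 (via 3 augmenting paths).
In the residual at optimum, the set reachable from source is {mux, source, tank, valve}.
Cut edges: tank->well (cap 1), mux->dst (cap 2). Sum = 3.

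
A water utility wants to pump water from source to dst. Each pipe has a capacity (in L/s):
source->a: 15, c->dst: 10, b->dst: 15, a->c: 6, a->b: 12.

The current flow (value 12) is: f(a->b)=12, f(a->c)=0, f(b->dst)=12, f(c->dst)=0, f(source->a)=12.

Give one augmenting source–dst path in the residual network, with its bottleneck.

Residual along source->a->c->dst: source->a: 3, a->c: 6, c->dst: 10.
Bottleneck = min = 3.

source->a->c->dst, bottleneck 3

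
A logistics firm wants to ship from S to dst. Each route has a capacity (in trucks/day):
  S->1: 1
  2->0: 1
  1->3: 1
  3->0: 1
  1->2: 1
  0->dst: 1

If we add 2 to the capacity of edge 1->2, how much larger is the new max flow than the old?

Original max flow = 1.
Edge 1->2 does not cross the min cut (source side {S}), so extra capacity there cannot help.
New max flow = 1. Increase = 0.

0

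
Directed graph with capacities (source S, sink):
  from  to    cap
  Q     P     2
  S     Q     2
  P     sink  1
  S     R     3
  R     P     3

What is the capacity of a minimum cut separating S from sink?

Max flow = 1 (via 1 augmenting path).
In the residual at optimum, the set reachable from S is {P, Q, R, S}.
Cut edges: P->sink (cap 1). Sum = 1.

1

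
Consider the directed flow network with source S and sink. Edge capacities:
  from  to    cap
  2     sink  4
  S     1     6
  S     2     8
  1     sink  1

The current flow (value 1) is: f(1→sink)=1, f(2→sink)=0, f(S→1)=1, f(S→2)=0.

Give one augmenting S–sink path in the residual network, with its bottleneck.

Residual along S→2→sink: S→2: 8, 2→sink: 4.
Bottleneck = min = 4.

S→2→sink, bottleneck 4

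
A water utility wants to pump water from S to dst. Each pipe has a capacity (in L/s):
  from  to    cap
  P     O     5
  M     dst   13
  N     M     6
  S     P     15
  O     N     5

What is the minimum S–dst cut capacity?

Max flow = 5 (via 1 augmenting path).
In the residual at optimum, the set reachable from S is {P, S}.
Cut edges: P→O (cap 5). Sum = 5.

5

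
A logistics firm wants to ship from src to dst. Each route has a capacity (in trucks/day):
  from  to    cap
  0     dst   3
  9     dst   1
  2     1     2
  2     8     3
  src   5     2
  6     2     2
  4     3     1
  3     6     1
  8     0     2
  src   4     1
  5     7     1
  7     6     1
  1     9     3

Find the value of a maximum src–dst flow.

2

Augment src->4->3->6->2->1->9->dst: bottleneck 1. Total 1.
Augment src->5->7->6->2->8->0->dst: bottleneck 1. Total 2.
No augmenting path remains in the residual graph.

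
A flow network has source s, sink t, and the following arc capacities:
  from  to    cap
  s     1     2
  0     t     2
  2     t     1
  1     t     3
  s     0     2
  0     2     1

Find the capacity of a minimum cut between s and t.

Max flow = 4 (via 2 augmenting paths).
In the residual at optimum, the set reachable from s is {s}.
Cut edges: s→0 (cap 2), s→1 (cap 2). Sum = 4.

4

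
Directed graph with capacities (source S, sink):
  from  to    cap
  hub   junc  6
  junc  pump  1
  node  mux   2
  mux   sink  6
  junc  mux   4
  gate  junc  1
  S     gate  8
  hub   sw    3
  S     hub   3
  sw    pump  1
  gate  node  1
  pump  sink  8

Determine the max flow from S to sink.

5

Augment S→hub→sw→pump→sink: bottleneck 1. Total 1.
Augment S→hub→junc→pump→sink: bottleneck 1. Total 2.
Augment S→hub→junc→mux→sink: bottleneck 1. Total 3.
Augment S→gate→junc→mux→sink: bottleneck 1. Total 4.
Augment S→gate→node→mux→sink: bottleneck 1. Total 5.
No augmenting path remains in the residual graph.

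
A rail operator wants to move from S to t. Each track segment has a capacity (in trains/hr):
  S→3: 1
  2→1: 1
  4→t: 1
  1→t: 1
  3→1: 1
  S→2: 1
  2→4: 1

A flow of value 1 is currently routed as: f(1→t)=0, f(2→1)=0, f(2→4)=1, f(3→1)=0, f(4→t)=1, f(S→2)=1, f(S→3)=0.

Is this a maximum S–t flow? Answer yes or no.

No

Residual path S→3→1→t has bottleneck 1 > 0.
Pushing 1 along it raises the flow to 2, so the given flow is not maximum.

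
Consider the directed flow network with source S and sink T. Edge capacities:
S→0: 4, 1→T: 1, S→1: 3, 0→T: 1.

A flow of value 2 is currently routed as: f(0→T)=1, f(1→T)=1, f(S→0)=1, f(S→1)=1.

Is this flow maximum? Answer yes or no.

Residual reachable from S: {0, 1, S}; T is not reachable.
Saturated cut: 0→T, 1→T with total capacity 2 = current flow value. Flow is maximum.

Yes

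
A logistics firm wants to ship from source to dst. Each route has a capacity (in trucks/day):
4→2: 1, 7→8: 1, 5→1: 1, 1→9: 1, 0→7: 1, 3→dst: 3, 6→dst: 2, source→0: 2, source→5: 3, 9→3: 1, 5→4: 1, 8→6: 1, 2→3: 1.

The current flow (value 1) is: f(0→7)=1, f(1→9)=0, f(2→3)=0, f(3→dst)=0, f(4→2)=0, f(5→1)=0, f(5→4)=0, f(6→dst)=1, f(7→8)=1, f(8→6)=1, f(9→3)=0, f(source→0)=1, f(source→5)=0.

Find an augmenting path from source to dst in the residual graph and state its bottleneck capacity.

source→5→1→9→3→dst, bottleneck 1

Residual along source→5→1→9→3→dst: source→5: 3, 5→1: 1, 1→9: 1, 9→3: 1, 3→dst: 3.
Bottleneck = min = 1.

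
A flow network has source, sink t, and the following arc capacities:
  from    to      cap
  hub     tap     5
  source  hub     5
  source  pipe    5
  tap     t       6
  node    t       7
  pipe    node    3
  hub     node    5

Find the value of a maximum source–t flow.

Augment source->hub->tap->t: bottleneck 5. Total 5.
Augment source->pipe->node->t: bottleneck 3. Total 8.
No augmenting path remains in the residual graph.

8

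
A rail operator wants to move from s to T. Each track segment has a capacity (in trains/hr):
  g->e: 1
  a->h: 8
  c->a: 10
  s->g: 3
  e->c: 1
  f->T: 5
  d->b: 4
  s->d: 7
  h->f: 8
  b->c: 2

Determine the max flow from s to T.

3

Augment s->g->e->c->a->h->f->T: bottleneck 1. Total 1.
Augment s->d->b->c->a->h->f->T: bottleneck 2. Total 3.
No augmenting path remains in the residual graph.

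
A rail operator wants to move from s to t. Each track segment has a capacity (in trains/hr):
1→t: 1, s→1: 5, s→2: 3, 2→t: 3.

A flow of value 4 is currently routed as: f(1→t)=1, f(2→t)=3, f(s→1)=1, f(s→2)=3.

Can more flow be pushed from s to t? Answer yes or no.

Residual reachable from s: {1, s}; t is not reachable.
Saturated cut: s→2, 1→t with total capacity 4 = current flow value. Flow is maximum.

No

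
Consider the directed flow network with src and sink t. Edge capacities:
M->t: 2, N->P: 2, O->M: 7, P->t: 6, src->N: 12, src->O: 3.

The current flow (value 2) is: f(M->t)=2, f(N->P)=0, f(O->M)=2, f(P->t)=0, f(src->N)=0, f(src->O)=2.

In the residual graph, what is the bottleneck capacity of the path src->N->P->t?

2

Residual capacities along the path: src->N: 12, N->P: 2, P->t: 6.
Minimum is 2.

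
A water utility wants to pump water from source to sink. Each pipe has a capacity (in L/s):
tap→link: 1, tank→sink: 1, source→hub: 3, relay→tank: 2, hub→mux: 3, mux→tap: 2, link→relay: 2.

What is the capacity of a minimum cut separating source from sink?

Max flow = 1 (via 1 augmenting path).
In the residual at optimum, the set reachable from source is {hub, mux, source, tap}.
Cut edges: tap→link (cap 1). Sum = 1.

1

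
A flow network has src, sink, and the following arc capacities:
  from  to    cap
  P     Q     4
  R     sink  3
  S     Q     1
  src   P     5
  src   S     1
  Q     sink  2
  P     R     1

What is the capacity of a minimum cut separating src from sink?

3

Max flow = 3 (via 2 augmenting paths).
In the residual at optimum, the set reachable from src is {P, Q, S, src}.
Cut edges: P→R (cap 1), Q→sink (cap 2). Sum = 3.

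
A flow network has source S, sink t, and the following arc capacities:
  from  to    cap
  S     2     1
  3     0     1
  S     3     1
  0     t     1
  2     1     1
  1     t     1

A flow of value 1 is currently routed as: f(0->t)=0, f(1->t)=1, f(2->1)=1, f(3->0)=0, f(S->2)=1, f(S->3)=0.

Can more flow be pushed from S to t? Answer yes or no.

Yes

Residual path S->3->0->t has bottleneck 1 > 0.
Pushing 1 along it raises the flow to 2, so the given flow is not maximum.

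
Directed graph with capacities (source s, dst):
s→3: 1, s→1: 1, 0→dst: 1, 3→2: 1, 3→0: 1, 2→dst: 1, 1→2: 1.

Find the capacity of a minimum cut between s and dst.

2

Max flow = 2 (via 2 augmenting paths).
In the residual at optimum, the set reachable from s is {s}.
Cut edges: s→1 (cap 1), s→3 (cap 1). Sum = 2.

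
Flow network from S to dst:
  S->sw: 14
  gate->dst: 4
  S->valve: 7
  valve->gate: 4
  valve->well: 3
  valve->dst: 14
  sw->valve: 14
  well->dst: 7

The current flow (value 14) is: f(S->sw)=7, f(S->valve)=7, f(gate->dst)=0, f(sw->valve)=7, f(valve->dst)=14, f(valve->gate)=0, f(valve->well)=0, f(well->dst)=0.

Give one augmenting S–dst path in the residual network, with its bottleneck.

S->sw->valve->gate->dst, bottleneck 4

Residual along S->sw->valve->gate->dst: S->sw: 7, sw->valve: 7, valve->gate: 4, gate->dst: 4.
Bottleneck = min = 4.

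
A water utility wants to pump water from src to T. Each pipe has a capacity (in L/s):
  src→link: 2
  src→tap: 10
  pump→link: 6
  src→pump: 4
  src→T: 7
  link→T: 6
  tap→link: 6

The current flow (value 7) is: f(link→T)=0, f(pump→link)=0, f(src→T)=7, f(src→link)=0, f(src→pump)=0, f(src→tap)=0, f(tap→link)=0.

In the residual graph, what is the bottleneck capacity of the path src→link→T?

Residual capacities along the path: src→link: 2, link→T: 6.
Minimum is 2.

2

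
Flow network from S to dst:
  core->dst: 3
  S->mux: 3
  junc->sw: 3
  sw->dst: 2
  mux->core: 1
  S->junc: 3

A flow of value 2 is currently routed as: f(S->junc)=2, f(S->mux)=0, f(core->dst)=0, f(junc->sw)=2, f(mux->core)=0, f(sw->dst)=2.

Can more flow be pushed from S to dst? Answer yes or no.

Yes

Residual path S->mux->core->dst has bottleneck 1 > 0.
Pushing 1 along it raises the flow to 3, so the given flow is not maximum.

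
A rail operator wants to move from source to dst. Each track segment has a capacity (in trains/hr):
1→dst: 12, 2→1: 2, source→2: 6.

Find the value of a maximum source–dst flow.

Augment source→2→1→dst: bottleneck 2. Total 2.
No augmenting path remains in the residual graph.

2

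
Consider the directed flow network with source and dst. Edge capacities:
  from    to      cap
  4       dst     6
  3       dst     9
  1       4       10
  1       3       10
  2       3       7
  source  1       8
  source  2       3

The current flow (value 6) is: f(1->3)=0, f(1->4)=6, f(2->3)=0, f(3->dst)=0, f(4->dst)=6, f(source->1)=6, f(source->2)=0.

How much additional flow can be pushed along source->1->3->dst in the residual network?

Residual capacities along the path: source->1: 2, 1->3: 10, 3->dst: 9.
Minimum is 2.

2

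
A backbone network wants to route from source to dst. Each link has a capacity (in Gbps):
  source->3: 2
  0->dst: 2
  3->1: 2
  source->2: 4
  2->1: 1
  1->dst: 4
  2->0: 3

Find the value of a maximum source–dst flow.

5

Augment source->3->1->dst: bottleneck 2. Total 2.
Augment source->2->1->dst: bottleneck 1. Total 3.
Augment source->2->0->dst: bottleneck 2. Total 5.
No augmenting path remains in the residual graph.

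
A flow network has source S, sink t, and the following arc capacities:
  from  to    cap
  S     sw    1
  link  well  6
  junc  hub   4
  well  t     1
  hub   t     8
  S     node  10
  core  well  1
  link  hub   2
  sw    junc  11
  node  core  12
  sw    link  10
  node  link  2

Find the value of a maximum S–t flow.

4

Augment S->sw->junc->hub->t: bottleneck 1. Total 1.
Augment S->node->link->hub->t: bottleneck 2. Total 3.
Augment S->node->core->well->t: bottleneck 1. Total 4.
No augmenting path remains in the residual graph.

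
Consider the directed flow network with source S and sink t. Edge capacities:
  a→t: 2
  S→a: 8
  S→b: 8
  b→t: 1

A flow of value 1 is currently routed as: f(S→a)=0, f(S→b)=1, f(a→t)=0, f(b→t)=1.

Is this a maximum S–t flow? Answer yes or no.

Residual path S→a→t has bottleneck 2 > 0.
Pushing 2 along it raises the flow to 3, so the given flow is not maximum.

No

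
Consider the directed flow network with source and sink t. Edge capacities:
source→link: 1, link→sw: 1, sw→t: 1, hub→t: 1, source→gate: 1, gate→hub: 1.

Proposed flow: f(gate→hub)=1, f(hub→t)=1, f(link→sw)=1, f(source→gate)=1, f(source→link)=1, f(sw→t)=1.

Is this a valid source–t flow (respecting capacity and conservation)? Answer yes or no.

Yes

Every edge has 0 ≤ f(e) ≤ cap(e).
At each intermediate node, inflow equals outflow.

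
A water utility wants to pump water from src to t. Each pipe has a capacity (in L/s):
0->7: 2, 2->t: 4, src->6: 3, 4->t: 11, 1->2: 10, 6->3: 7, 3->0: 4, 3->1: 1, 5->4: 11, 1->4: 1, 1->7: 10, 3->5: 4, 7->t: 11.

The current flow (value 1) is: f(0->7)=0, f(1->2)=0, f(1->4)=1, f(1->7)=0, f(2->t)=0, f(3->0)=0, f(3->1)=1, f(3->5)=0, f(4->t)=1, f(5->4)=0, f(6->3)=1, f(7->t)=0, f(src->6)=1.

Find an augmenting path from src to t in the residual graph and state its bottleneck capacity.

Residual along src->6->3->0->7->t: src->6: 2, 6->3: 6, 3->0: 4, 0->7: 2, 7->t: 11.
Bottleneck = min = 2.

src->6->3->0->7->t, bottleneck 2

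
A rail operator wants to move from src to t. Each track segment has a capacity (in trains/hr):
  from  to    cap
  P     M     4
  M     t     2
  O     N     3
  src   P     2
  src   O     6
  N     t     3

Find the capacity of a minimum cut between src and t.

5

Max flow = 5 (via 2 augmenting paths).
In the residual at optimum, the set reachable from src is {O, src}.
Cut edges: O→N (cap 3), src→P (cap 2). Sum = 5.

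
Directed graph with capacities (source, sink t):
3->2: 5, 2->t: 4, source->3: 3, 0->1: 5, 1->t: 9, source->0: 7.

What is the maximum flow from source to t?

Augment source->3->2->t: bottleneck 3. Total 3.
Augment source->0->1->t: bottleneck 5. Total 8.
No augmenting path remains in the residual graph.

8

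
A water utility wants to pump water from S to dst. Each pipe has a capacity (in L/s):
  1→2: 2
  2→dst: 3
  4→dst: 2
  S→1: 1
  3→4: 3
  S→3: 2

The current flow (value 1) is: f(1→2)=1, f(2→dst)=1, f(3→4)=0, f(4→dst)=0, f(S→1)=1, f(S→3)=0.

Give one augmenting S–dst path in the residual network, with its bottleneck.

Residual along S→3→4→dst: S→3: 2, 3→4: 3, 4→dst: 2.
Bottleneck = min = 2.

S→3→4→dst, bottleneck 2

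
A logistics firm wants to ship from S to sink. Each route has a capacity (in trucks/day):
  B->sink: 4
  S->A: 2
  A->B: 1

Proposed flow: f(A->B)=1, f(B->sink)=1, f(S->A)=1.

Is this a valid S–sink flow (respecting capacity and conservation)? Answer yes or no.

Every edge has 0 ≤ f(e) ≤ cap(e).
At each intermediate node, inflow equals outflow.

Yes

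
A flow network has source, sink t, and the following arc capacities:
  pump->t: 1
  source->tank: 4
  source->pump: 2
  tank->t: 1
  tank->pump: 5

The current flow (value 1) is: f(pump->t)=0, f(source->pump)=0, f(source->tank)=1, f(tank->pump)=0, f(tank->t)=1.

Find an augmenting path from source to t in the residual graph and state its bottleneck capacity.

Residual along source->pump->t: source->pump: 2, pump->t: 1.
Bottleneck = min = 1.

source->pump->t, bottleneck 1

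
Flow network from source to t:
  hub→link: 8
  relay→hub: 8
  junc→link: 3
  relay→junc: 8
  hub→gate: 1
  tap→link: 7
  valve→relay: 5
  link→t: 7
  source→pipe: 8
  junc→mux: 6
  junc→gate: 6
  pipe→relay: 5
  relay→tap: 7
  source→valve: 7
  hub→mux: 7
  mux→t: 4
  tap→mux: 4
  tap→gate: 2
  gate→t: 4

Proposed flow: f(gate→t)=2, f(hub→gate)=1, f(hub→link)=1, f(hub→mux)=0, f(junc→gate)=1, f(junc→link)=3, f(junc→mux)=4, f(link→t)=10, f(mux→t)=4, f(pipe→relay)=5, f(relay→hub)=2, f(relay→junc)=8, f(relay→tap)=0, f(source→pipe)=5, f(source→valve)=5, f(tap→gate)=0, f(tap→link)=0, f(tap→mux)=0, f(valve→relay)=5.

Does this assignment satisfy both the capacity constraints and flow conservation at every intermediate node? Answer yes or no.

No

Capacity violated on link→t: flow 10 > capacity 7.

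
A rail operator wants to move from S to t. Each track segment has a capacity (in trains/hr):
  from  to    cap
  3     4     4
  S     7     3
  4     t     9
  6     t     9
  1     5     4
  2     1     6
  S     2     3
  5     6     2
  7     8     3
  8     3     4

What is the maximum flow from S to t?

5

Augment S→2→1→5→6→t: bottleneck 2. Total 2.
Augment S→7→8→3→4→t: bottleneck 3. Total 5.
No augmenting path remains in the residual graph.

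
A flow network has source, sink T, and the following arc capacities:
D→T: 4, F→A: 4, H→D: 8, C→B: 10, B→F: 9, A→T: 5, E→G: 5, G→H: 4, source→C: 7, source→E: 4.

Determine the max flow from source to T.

Augment source→C→B→F→A→T: bottleneck 4. Total 4.
Augment source→E→G→H→D→T: bottleneck 4. Total 8.
No augmenting path remains in the residual graph.

8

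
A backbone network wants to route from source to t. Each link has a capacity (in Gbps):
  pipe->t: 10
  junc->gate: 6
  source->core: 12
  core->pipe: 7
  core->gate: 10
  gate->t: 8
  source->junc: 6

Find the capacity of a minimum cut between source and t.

15

Max flow = 15 (via 3 augmenting paths).
In the residual at optimum, the set reachable from source is {core, gate, junc, source}.
Cut edges: core->pipe (cap 7), gate->t (cap 8). Sum = 15.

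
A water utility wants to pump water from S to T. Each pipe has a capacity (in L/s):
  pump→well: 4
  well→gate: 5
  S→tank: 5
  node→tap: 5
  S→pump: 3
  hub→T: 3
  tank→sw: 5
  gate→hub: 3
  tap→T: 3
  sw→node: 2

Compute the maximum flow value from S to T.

5

Augment S→pump→well→gate→hub→T: bottleneck 3. Total 3.
Augment S→tank→sw→node→tap→T: bottleneck 2. Total 5.
No augmenting path remains in the residual graph.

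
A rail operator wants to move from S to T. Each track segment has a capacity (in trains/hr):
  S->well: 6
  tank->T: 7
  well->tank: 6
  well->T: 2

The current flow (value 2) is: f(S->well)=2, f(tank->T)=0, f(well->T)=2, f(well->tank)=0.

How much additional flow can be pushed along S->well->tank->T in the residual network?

Residual capacities along the path: S->well: 4, well->tank: 6, tank->T: 7.
Minimum is 4.

4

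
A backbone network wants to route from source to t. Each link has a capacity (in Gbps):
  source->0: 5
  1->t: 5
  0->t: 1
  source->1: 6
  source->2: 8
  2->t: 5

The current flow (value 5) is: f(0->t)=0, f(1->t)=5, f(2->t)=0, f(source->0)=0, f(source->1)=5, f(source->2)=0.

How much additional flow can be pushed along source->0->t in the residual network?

1

Residual capacities along the path: source->0: 5, 0->t: 1.
Minimum is 1.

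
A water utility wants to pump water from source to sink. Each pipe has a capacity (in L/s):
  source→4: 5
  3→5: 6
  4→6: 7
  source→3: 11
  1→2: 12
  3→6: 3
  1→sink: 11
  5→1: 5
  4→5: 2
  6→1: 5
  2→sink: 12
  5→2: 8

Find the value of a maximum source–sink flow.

Augment source→4→6→1→sink: bottleneck 5. Total 5.
Augment source→3→5→1→sink: bottleneck 5. Total 10.
Augment source→3→5→2→sink: bottleneck 1. Total 11.
Augment source→3→6→4→5→2→sink: bottleneck 2. Total 13.
No augmenting path remains in the residual graph.

13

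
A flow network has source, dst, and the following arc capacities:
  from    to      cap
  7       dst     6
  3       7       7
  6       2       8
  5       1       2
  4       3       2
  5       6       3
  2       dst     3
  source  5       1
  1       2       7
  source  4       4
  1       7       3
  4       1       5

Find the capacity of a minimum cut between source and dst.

5

Max flow = 5 (via 3 augmenting paths).
In the residual at optimum, the set reachable from source is {source}.
Cut edges: source→5 (cap 1), source→4 (cap 4). Sum = 5.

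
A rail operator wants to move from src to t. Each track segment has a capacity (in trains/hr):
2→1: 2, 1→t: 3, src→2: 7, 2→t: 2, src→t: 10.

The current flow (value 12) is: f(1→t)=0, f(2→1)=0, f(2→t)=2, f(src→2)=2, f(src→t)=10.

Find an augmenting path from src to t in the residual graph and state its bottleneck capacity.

Residual along src→2→1→t: src→2: 5, 2→1: 2, 1→t: 3.
Bottleneck = min = 2.

src→2→1→t, bottleneck 2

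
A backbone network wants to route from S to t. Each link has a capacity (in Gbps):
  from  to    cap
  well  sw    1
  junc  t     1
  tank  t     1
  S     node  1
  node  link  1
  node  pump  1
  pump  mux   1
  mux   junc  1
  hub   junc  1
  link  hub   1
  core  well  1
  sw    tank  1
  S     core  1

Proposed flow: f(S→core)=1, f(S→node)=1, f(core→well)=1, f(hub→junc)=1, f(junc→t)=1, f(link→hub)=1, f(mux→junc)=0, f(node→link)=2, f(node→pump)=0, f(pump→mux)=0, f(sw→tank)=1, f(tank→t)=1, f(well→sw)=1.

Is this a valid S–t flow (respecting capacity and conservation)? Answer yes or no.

No

Capacity violated on node→link: flow 2 > capacity 1.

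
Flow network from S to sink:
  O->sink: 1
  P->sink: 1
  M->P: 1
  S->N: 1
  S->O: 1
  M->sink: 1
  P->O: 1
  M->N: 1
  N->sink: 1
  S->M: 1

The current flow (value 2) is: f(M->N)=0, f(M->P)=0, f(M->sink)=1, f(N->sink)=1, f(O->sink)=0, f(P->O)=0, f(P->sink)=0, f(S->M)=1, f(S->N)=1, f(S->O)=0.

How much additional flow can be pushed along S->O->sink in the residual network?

1

Residual capacities along the path: S->O: 1, O->sink: 1.
Minimum is 1.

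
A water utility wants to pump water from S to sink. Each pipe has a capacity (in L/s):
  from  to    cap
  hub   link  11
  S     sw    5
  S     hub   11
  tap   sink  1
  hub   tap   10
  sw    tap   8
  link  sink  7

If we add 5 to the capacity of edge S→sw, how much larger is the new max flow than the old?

0

Original max flow = 8.
Edge S→sw does not cross the min cut (source side {S, hub, link, sw, tap}), so extra capacity there cannot help.
New max flow = 8. Increase = 0.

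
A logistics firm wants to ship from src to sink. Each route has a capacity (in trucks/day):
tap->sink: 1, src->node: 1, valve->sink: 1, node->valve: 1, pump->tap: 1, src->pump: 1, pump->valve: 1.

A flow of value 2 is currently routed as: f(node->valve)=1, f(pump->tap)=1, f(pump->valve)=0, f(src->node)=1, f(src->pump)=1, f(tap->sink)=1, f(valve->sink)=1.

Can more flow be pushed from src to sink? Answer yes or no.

No

Residual reachable from src: {src}; sink is not reachable.
Saturated cut: src->pump, src->node with total capacity 2 = current flow value. Flow is maximum.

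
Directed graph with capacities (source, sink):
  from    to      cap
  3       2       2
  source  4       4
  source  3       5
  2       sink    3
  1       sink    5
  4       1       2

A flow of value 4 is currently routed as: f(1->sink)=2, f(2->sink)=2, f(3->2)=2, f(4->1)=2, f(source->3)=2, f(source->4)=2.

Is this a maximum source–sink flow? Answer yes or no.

Residual reachable from source: {3, 4, source}; sink is not reachable.
Saturated cut: 4->1, 3->2 with total capacity 4 = current flow value. Flow is maximum.

Yes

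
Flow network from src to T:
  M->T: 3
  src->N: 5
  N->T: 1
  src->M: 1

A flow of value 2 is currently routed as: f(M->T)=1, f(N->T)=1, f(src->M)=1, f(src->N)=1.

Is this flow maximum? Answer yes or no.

Yes

Residual reachable from src: {N, src}; T is not reachable.
Saturated cut: src->M, N->T with total capacity 2 = current flow value. Flow is maximum.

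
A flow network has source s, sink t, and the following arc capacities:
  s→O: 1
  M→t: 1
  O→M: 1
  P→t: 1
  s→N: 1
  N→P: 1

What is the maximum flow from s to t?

Augment s→N→P→t: bottleneck 1. Total 1.
Augment s→O→M→t: bottleneck 1. Total 2.
No augmenting path remains in the residual graph.

2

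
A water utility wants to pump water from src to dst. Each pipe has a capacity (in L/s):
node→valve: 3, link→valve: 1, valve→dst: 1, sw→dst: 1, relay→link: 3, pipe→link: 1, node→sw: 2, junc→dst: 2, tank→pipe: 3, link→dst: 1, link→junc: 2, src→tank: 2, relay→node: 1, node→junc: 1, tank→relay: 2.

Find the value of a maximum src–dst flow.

Augment src→tank→relay→link→dst: bottleneck 1. Total 1.
Augment src→tank→relay→link→junc→dst: bottleneck 1. Total 2.
No augmenting path remains in the residual graph.

2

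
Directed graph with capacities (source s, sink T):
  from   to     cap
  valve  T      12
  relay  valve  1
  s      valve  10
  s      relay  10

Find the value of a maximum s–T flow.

11

Augment s→valve→T: bottleneck 10. Total 10.
Augment s→relay→valve→T: bottleneck 1. Total 11.
No augmenting path remains in the residual graph.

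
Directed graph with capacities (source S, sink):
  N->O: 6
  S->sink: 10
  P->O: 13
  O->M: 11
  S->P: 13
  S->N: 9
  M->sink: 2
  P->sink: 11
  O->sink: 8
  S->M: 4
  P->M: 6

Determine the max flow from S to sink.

31

Augment S->sink: bottleneck 10. Total 10.
Augment S->P->sink: bottleneck 11. Total 21.
Augment S->M->sink: bottleneck 2. Total 23.
Augment S->P->O->sink: bottleneck 2. Total 25.
Augment S->N->O->sink: bottleneck 6. Total 31.
No augmenting path remains in the residual graph.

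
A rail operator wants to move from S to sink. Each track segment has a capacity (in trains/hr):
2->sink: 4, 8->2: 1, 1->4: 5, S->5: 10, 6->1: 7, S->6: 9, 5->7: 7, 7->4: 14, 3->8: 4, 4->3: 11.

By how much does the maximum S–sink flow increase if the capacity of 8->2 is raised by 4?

3

Original max flow = 1.
After raising cap(8->2), augmenting paths through that edge carry 3 more units.
New max flow = 4. Increase = 3.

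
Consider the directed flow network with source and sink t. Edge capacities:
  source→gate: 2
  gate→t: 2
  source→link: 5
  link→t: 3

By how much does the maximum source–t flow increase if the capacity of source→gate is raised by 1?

Original max flow = 5.
Even with extra capacity on source→gate, another cut of capacity 5 remains binding.
New max flow = 5. Increase = 0.

0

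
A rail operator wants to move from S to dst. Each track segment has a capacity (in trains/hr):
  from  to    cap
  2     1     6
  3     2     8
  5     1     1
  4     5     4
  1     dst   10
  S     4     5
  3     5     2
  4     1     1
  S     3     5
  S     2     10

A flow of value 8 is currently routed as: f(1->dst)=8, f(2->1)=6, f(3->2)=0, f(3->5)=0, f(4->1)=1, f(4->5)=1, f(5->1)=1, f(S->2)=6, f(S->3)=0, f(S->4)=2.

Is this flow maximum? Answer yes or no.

Yes

Residual reachable from S: {2, 3, 4, 5, S}; dst is not reachable.
Saturated cut: 4->1, 5->1, 2->1 with total capacity 8 = current flow value. Flow is maximum.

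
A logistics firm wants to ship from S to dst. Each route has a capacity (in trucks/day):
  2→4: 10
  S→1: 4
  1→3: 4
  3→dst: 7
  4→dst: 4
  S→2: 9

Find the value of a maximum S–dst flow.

Augment S→1→3→dst: bottleneck 4. Total 4.
Augment S→2→4→dst: bottleneck 4. Total 8.
No augmenting path remains in the residual graph.

8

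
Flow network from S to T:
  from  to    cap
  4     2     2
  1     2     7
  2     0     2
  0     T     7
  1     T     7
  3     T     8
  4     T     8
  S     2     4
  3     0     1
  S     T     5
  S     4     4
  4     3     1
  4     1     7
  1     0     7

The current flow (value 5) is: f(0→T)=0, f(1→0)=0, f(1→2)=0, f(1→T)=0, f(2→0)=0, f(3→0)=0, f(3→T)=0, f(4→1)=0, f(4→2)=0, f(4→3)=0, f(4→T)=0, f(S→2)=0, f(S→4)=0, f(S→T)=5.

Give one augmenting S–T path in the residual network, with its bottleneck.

Residual along S→4→T: S→4: 4, 4→T: 8.
Bottleneck = min = 4.

S→4→T, bottleneck 4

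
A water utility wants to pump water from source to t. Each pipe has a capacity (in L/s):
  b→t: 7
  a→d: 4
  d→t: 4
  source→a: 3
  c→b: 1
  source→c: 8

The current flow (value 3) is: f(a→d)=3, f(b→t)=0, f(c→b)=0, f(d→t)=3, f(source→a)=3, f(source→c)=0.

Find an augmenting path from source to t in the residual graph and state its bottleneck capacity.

Residual along source→c→b→t: source→c: 8, c→b: 1, b→t: 7.
Bottleneck = min = 1.

source→c→b→t, bottleneck 1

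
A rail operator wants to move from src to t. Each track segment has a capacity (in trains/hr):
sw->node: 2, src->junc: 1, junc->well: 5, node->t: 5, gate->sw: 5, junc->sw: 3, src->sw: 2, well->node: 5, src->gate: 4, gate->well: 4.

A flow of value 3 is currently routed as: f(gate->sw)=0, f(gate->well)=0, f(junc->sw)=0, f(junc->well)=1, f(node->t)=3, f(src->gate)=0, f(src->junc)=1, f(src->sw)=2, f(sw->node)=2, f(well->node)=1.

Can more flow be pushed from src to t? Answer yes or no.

Yes

Residual path src->gate->well->node->t has bottleneck 2 > 0.
Pushing 2 along it raises the flow to 5, so the given flow is not maximum.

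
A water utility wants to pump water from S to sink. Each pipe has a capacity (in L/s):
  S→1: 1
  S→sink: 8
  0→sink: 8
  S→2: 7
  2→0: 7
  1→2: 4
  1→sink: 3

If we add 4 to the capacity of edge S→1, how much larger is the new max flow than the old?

2

Original max flow = 16.
After raising cap(S→1), augmenting paths through that edge carry 2 more units.
New max flow = 18. Increase = 2.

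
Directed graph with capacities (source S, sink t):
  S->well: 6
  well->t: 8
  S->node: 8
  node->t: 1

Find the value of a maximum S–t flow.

7

Augment S->well->t: bottleneck 6. Total 6.
Augment S->node->t: bottleneck 1. Total 7.
No augmenting path remains in the residual graph.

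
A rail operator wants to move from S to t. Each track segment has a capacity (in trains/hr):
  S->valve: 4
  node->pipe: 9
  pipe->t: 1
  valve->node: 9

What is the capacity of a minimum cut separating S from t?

Max flow = 1 (via 1 augmenting path).
In the residual at optimum, the set reachable from S is {S, node, pipe, valve}.
Cut edges: pipe->t (cap 1). Sum = 1.

1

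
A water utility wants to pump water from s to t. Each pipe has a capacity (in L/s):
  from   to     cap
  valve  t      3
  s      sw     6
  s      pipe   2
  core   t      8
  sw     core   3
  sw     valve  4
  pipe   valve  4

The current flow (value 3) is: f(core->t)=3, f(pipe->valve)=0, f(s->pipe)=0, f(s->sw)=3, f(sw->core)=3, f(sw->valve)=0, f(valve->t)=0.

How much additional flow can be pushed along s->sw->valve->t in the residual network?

Residual capacities along the path: s->sw: 3, sw->valve: 4, valve->t: 3.
Minimum is 3.

3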